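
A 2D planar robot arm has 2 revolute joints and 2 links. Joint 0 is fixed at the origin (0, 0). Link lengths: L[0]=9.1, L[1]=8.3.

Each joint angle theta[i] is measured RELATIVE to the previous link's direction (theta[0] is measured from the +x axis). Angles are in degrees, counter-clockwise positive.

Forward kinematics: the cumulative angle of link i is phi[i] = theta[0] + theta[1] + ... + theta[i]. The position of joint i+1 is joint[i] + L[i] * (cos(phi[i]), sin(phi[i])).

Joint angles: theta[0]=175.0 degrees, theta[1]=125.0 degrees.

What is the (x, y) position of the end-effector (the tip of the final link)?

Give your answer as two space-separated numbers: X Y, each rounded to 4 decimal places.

Answer: -4.9154 -6.3949

Derivation:
joint[0] = (0.0000, 0.0000)  (base)
link 0: phi[0] = 175 = 175 deg
  cos(175 deg) = -0.9962, sin(175 deg) = 0.0872
  joint[1] = (0.0000, 0.0000) + 9.1 * (-0.9962, 0.0872) = (0.0000 + -9.0654, 0.0000 + 0.7931) = (-9.0654, 0.7931)
link 1: phi[1] = 175 + 125 = 300 deg
  cos(300 deg) = 0.5000, sin(300 deg) = -0.8660
  joint[2] = (-9.0654, 0.7931) + 8.3 * (0.5000, -0.8660) = (-9.0654 + 4.1500, 0.7931 + -7.1880) = (-4.9154, -6.3949)
End effector: (-4.9154, -6.3949)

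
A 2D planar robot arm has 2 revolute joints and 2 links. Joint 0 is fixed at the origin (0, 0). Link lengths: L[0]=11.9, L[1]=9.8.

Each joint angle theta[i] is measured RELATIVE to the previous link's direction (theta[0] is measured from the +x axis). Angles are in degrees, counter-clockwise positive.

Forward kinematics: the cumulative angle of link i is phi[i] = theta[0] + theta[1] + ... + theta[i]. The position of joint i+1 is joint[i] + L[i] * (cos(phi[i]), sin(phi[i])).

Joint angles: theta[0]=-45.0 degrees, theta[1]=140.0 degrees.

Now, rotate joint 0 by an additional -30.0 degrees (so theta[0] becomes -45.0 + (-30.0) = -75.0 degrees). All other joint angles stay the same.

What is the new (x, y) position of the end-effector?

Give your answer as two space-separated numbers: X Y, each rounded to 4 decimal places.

Answer: 7.2216 -2.6127

Derivation:
joint[0] = (0.0000, 0.0000)  (base)
link 0: phi[0] = -75 = -75 deg
  cos(-75 deg) = 0.2588, sin(-75 deg) = -0.9659
  joint[1] = (0.0000, 0.0000) + 11.9 * (0.2588, -0.9659) = (0.0000 + 3.0799, 0.0000 + -11.4945) = (3.0799, -11.4945)
link 1: phi[1] = -75 + 140 = 65 deg
  cos(65 deg) = 0.4226, sin(65 deg) = 0.9063
  joint[2] = (3.0799, -11.4945) + 9.8 * (0.4226, 0.9063) = (3.0799 + 4.1417, -11.4945 + 8.8818) = (7.2216, -2.6127)
End effector: (7.2216, -2.6127)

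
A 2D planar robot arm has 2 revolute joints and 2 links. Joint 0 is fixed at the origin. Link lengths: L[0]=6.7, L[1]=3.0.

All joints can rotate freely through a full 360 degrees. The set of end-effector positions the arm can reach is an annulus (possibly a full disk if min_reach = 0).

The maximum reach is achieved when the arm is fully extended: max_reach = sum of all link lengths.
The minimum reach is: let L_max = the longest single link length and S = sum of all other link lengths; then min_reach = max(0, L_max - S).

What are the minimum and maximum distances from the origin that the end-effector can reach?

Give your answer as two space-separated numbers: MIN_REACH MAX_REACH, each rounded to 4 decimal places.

Link lengths: [6.7, 3.0]
max_reach = 6.7 + 3 = 9.7
L_max = max([6.7, 3.0]) = 6.7
S (sum of others) = 9.7 - 6.7 = 3
min_reach = max(0, 6.7 - 3) = max(0, 3.7) = 3.7

Answer: 3.7000 9.7000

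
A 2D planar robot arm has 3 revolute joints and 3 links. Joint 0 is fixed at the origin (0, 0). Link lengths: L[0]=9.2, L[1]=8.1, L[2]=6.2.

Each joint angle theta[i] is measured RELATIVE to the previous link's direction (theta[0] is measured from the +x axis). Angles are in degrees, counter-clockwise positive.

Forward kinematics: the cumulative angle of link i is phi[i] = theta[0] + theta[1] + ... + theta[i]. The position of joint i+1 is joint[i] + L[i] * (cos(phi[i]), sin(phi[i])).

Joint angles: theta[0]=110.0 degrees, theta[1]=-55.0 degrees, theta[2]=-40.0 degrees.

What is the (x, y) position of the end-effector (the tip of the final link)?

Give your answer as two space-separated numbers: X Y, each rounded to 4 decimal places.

joint[0] = (0.0000, 0.0000)  (base)
link 0: phi[0] = 110 = 110 deg
  cos(110 deg) = -0.3420, sin(110 deg) = 0.9397
  joint[1] = (0.0000, 0.0000) + 9.2 * (-0.3420, 0.9397) = (0.0000 + -3.1466, 0.0000 + 8.6452) = (-3.1466, 8.6452)
link 1: phi[1] = 110 + -55 = 55 deg
  cos(55 deg) = 0.5736, sin(55 deg) = 0.8192
  joint[2] = (-3.1466, 8.6452) + 8.1 * (0.5736, 0.8192) = (-3.1466 + 4.6460, 8.6452 + 6.6351) = (1.4994, 15.2803)
link 2: phi[2] = 110 + -55 + -40 = 15 deg
  cos(15 deg) = 0.9659, sin(15 deg) = 0.2588
  joint[3] = (1.4994, 15.2803) + 6.2 * (0.9659, 0.2588) = (1.4994 + 5.9887, 15.2803 + 1.6047) = (7.4881, 16.8850)
End effector: (7.4881, 16.8850)

Answer: 7.4881 16.8850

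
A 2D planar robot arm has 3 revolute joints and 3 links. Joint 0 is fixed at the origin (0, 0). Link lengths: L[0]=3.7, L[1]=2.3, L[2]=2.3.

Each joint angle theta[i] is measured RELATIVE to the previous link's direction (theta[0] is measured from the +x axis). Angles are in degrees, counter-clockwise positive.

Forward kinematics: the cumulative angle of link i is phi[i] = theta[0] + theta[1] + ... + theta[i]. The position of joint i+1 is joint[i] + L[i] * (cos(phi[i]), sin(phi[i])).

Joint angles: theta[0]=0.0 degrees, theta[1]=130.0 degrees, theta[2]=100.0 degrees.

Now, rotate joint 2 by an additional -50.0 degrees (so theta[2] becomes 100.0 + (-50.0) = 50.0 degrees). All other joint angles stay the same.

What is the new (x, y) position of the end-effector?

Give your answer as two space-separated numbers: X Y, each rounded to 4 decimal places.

Answer: -0.0784 1.7619

Derivation:
joint[0] = (0.0000, 0.0000)  (base)
link 0: phi[0] = 0 = 0 deg
  cos(0 deg) = 1.0000, sin(0 deg) = 0.0000
  joint[1] = (0.0000, 0.0000) + 3.7 * (1.0000, 0.0000) = (0.0000 + 3.7000, 0.0000 + 0.0000) = (3.7000, 0.0000)
link 1: phi[1] = 0 + 130 = 130 deg
  cos(130 deg) = -0.6428, sin(130 deg) = 0.7660
  joint[2] = (3.7000, 0.0000) + 2.3 * (-0.6428, 0.7660) = (3.7000 + -1.4784, 0.0000 + 1.7619) = (2.2216, 1.7619)
link 2: phi[2] = 0 + 130 + 50 = 180 deg
  cos(180 deg) = -1.0000, sin(180 deg) = 0.0000
  joint[3] = (2.2216, 1.7619) + 2.3 * (-1.0000, 0.0000) = (2.2216 + -2.3000, 1.7619 + 0.0000) = (-0.0784, 1.7619)
End effector: (-0.0784, 1.7619)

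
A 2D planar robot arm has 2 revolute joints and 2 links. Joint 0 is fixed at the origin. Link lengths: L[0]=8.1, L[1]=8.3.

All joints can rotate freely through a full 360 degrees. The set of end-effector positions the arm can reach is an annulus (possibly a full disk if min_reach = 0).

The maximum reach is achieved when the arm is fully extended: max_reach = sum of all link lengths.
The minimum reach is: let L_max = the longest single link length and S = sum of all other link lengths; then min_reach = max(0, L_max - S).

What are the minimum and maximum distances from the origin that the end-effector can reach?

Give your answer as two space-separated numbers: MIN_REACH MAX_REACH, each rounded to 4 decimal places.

Link lengths: [8.1, 8.3]
max_reach = 8.1 + 8.3 = 16.4
L_max = max([8.1, 8.3]) = 8.3
S (sum of others) = 16.4 - 8.3 = 8.1
min_reach = max(0, 8.3 - 8.1) = max(0, 0.2) = 0.2

Answer: 0.2000 16.4000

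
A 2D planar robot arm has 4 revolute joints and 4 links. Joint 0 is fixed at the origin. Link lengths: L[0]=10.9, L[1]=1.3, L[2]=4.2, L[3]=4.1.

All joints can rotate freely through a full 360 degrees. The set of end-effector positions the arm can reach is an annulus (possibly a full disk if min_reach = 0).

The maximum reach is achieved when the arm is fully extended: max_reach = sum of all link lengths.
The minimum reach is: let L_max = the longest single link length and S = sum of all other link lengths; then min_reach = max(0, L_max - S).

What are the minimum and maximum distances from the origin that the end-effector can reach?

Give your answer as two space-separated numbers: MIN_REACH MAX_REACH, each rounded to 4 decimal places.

Answer: 1.3000 20.5000

Derivation:
Link lengths: [10.9, 1.3, 4.2, 4.1]
max_reach = 10.9 + 1.3 + 4.2 + 4.1 = 20.5
L_max = max([10.9, 1.3, 4.2, 4.1]) = 10.9
S (sum of others) = 20.5 - 10.9 = 9.6
min_reach = max(0, 10.9 - 9.6) = max(0, 1.3) = 1.3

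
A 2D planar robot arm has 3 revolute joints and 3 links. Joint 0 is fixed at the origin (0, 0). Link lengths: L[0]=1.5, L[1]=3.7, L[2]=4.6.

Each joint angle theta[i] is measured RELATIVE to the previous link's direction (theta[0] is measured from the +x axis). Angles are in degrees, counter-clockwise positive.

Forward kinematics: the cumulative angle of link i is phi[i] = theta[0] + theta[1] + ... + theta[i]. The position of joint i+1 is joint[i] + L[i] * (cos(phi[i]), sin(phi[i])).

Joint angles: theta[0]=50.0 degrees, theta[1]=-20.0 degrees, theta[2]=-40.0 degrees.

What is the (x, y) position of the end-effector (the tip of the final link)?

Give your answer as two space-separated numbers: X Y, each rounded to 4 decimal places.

Answer: 8.6986 2.2003

Derivation:
joint[0] = (0.0000, 0.0000)  (base)
link 0: phi[0] = 50 = 50 deg
  cos(50 deg) = 0.6428, sin(50 deg) = 0.7660
  joint[1] = (0.0000, 0.0000) + 1.5 * (0.6428, 0.7660) = (0.0000 + 0.9642, 0.0000 + 1.1491) = (0.9642, 1.1491)
link 1: phi[1] = 50 + -20 = 30 deg
  cos(30 deg) = 0.8660, sin(30 deg) = 0.5000
  joint[2] = (0.9642, 1.1491) + 3.7 * (0.8660, 0.5000) = (0.9642 + 3.2043, 1.1491 + 1.8500) = (4.1685, 2.9991)
link 2: phi[2] = 50 + -20 + -40 = -10 deg
  cos(-10 deg) = 0.9848, sin(-10 deg) = -0.1736
  joint[3] = (4.1685, 2.9991) + 4.6 * (0.9848, -0.1736) = (4.1685 + 4.5301, 2.9991 + -0.7988) = (8.6986, 2.2003)
End effector: (8.6986, 2.2003)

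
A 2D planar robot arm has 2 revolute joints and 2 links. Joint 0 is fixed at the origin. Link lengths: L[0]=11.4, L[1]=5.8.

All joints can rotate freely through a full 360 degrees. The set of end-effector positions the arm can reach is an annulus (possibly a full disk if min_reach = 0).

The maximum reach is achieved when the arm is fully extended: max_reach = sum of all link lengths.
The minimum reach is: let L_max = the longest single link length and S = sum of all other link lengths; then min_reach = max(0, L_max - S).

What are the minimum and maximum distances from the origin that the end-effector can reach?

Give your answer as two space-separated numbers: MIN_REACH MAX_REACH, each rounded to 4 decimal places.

Answer: 5.6000 17.2000

Derivation:
Link lengths: [11.4, 5.8]
max_reach = 11.4 + 5.8 = 17.2
L_max = max([11.4, 5.8]) = 11.4
S (sum of others) = 17.2 - 11.4 = 5.8
min_reach = max(0, 11.4 - 5.8) = max(0, 5.6) = 5.6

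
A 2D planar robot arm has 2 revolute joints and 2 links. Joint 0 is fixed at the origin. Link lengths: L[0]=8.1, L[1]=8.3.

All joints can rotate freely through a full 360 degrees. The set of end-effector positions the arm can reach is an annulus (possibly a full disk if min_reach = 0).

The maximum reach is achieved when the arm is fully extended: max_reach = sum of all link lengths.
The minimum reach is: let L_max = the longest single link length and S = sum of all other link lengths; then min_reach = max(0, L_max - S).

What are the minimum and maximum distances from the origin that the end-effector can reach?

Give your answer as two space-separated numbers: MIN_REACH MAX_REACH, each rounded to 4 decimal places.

Answer: 0.2000 16.4000

Derivation:
Link lengths: [8.1, 8.3]
max_reach = 8.1 + 8.3 = 16.4
L_max = max([8.1, 8.3]) = 8.3
S (sum of others) = 16.4 - 8.3 = 8.1
min_reach = max(0, 8.3 - 8.1) = max(0, 0.2) = 0.2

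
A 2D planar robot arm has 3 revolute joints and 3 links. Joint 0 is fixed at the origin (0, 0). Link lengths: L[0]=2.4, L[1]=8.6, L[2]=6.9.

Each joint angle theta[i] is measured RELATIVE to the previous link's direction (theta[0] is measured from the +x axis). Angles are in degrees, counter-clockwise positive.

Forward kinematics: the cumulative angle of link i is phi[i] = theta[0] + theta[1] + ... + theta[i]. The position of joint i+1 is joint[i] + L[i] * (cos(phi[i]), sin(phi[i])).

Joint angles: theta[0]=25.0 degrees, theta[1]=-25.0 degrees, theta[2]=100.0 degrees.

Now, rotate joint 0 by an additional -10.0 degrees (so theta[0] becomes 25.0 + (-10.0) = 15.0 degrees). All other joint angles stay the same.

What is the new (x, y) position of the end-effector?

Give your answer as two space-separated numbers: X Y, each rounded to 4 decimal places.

joint[0] = (0.0000, 0.0000)  (base)
link 0: phi[0] = 15 = 15 deg
  cos(15 deg) = 0.9659, sin(15 deg) = 0.2588
  joint[1] = (0.0000, 0.0000) + 2.4 * (0.9659, 0.2588) = (0.0000 + 2.3182, 0.0000 + 0.6212) = (2.3182, 0.6212)
link 1: phi[1] = 15 + -25 = -10 deg
  cos(-10 deg) = 0.9848, sin(-10 deg) = -0.1736
  joint[2] = (2.3182, 0.6212) + 8.6 * (0.9848, -0.1736) = (2.3182 + 8.4693, 0.6212 + -1.4934) = (10.7876, -0.8722)
link 2: phi[2] = 15 + -25 + 100 = 90 deg
  cos(90 deg) = 0.0000, sin(90 deg) = 1.0000
  joint[3] = (10.7876, -0.8722) + 6.9 * (0.0000, 1.0000) = (10.7876 + 0.0000, -0.8722 + 6.9000) = (10.7876, 6.0278)
End effector: (10.7876, 6.0278)

Answer: 10.7876 6.0278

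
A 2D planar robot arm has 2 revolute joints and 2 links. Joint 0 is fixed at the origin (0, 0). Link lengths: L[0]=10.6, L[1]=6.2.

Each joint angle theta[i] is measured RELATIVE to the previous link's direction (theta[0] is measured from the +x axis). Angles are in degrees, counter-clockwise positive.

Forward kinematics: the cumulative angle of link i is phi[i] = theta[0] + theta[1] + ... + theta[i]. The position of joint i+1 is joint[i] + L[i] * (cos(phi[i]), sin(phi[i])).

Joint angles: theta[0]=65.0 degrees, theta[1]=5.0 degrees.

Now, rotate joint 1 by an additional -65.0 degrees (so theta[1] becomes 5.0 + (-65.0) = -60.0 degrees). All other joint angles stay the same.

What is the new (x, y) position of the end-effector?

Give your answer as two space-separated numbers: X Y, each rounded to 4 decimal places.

joint[0] = (0.0000, 0.0000)  (base)
link 0: phi[0] = 65 = 65 deg
  cos(65 deg) = 0.4226, sin(65 deg) = 0.9063
  joint[1] = (0.0000, 0.0000) + 10.6 * (0.4226, 0.9063) = (0.0000 + 4.4798, 0.0000 + 9.6069) = (4.4798, 9.6069)
link 1: phi[1] = 65 + -60 = 5 deg
  cos(5 deg) = 0.9962, sin(5 deg) = 0.0872
  joint[2] = (4.4798, 9.6069) + 6.2 * (0.9962, 0.0872) = (4.4798 + 6.1764, 9.6069 + 0.5404) = (10.6562, 10.1472)
End effector: (10.6562, 10.1472)

Answer: 10.6562 10.1472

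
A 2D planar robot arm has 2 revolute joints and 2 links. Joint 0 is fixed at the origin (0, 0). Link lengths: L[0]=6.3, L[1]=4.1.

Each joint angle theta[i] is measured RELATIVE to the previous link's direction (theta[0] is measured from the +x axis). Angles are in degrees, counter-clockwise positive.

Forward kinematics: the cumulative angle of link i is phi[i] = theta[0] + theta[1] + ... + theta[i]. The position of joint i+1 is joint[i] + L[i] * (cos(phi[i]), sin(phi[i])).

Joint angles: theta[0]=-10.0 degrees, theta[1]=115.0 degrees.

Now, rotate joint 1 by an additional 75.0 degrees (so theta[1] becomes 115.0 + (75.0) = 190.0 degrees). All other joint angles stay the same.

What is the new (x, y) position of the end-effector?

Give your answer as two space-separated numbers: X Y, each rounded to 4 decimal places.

joint[0] = (0.0000, 0.0000)  (base)
link 0: phi[0] = -10 = -10 deg
  cos(-10 deg) = 0.9848, sin(-10 deg) = -0.1736
  joint[1] = (0.0000, 0.0000) + 6.3 * (0.9848, -0.1736) = (0.0000 + 6.2043, 0.0000 + -1.0940) = (6.2043, -1.0940)
link 1: phi[1] = -10 + 190 = 180 deg
  cos(180 deg) = -1.0000, sin(180 deg) = 0.0000
  joint[2] = (6.2043, -1.0940) + 4.1 * (-1.0000, 0.0000) = (6.2043 + -4.1000, -1.0940 + 0.0000) = (2.1043, -1.0940)
End effector: (2.1043, -1.0940)

Answer: 2.1043 -1.0940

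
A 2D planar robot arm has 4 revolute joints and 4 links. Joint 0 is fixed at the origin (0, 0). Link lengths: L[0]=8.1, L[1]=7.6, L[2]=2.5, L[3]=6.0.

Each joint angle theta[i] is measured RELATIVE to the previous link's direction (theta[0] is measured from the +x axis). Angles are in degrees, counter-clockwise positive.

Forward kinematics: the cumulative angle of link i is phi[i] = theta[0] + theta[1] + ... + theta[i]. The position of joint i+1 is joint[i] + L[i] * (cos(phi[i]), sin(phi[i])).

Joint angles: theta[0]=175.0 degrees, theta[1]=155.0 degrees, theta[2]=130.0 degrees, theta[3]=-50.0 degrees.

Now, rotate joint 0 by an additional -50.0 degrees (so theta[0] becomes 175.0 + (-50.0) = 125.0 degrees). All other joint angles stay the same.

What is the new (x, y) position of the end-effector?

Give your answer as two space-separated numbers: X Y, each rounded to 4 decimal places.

Answer: 4.2807 1.0657

Derivation:
joint[0] = (0.0000, 0.0000)  (base)
link 0: phi[0] = 125 = 125 deg
  cos(125 deg) = -0.5736, sin(125 deg) = 0.8192
  joint[1] = (0.0000, 0.0000) + 8.1 * (-0.5736, 0.8192) = (0.0000 + -4.6460, 0.0000 + 6.6351) = (-4.6460, 6.6351)
link 1: phi[1] = 125 + 155 = 280 deg
  cos(280 deg) = 0.1736, sin(280 deg) = -0.9848
  joint[2] = (-4.6460, 6.6351) + 7.6 * (0.1736, -0.9848) = (-4.6460 + 1.3197, 6.6351 + -7.4845) = (-3.3262, -0.8494)
link 2: phi[2] = 125 + 155 + 130 = 410 deg
  cos(410 deg) = 0.6428, sin(410 deg) = 0.7660
  joint[3] = (-3.3262, -0.8494) + 2.5 * (0.6428, 0.7660) = (-3.3262 + 1.6070, -0.8494 + 1.9151) = (-1.7193, 1.0657)
link 3: phi[3] = 125 + 155 + 130 + -50 = 360 deg
  cos(360 deg) = 1.0000, sin(360 deg) = -0.0000
  joint[4] = (-1.7193, 1.0657) + 6 * (1.0000, -0.0000) = (-1.7193 + 6.0000, 1.0657 + -0.0000) = (4.2807, 1.0657)
End effector: (4.2807, 1.0657)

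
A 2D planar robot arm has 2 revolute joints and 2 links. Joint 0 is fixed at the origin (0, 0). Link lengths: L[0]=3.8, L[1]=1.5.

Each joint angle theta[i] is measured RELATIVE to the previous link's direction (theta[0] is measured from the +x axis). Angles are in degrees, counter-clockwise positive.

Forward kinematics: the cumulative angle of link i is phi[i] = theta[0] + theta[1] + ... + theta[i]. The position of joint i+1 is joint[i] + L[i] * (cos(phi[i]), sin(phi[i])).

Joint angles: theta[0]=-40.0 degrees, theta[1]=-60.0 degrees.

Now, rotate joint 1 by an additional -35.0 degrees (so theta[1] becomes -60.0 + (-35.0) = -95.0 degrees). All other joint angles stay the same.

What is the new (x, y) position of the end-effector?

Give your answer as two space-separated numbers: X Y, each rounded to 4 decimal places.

joint[0] = (0.0000, 0.0000)  (base)
link 0: phi[0] = -40 = -40 deg
  cos(-40 deg) = 0.7660, sin(-40 deg) = -0.6428
  joint[1] = (0.0000, 0.0000) + 3.8 * (0.7660, -0.6428) = (0.0000 + 2.9110, 0.0000 + -2.4426) = (2.9110, -2.4426)
link 1: phi[1] = -40 + -95 = -135 deg
  cos(-135 deg) = -0.7071, sin(-135 deg) = -0.7071
  joint[2] = (2.9110, -2.4426) + 1.5 * (-0.7071, -0.7071) = (2.9110 + -1.0607, -2.4426 + -1.0607) = (1.8503, -3.5033)
End effector: (1.8503, -3.5033)

Answer: 1.8503 -3.5033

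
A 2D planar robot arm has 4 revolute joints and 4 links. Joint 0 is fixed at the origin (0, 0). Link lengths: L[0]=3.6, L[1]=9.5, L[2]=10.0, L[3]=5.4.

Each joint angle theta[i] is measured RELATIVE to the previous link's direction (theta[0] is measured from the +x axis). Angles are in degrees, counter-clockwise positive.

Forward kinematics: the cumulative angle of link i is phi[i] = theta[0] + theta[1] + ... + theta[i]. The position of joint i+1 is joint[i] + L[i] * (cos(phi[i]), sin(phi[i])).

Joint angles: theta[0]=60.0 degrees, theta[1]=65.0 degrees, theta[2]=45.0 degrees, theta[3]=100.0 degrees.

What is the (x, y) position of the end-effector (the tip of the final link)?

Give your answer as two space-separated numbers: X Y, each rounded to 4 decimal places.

joint[0] = (0.0000, 0.0000)  (base)
link 0: phi[0] = 60 = 60 deg
  cos(60 deg) = 0.5000, sin(60 deg) = 0.8660
  joint[1] = (0.0000, 0.0000) + 3.6 * (0.5000, 0.8660) = (0.0000 + 1.8000, 0.0000 + 3.1177) = (1.8000, 3.1177)
link 1: phi[1] = 60 + 65 = 125 deg
  cos(125 deg) = -0.5736, sin(125 deg) = 0.8192
  joint[2] = (1.8000, 3.1177) + 9.5 * (-0.5736, 0.8192) = (1.8000 + -5.4490, 3.1177 + 7.7819) = (-3.6490, 10.8996)
link 2: phi[2] = 60 + 65 + 45 = 170 deg
  cos(170 deg) = -0.9848, sin(170 deg) = 0.1736
  joint[3] = (-3.6490, 10.8996) + 10 * (-0.9848, 0.1736) = (-3.6490 + -9.8481, 10.8996 + 1.7365) = (-13.4971, 12.6361)
link 3: phi[3] = 60 + 65 + 45 + 100 = 270 deg
  cos(270 deg) = -0.0000, sin(270 deg) = -1.0000
  joint[4] = (-13.4971, 12.6361) + 5.4 * (-0.0000, -1.0000) = (-13.4971 + -0.0000, 12.6361 + -5.4000) = (-13.4971, 7.2361)
End effector: (-13.4971, 7.2361)

Answer: -13.4971 7.2361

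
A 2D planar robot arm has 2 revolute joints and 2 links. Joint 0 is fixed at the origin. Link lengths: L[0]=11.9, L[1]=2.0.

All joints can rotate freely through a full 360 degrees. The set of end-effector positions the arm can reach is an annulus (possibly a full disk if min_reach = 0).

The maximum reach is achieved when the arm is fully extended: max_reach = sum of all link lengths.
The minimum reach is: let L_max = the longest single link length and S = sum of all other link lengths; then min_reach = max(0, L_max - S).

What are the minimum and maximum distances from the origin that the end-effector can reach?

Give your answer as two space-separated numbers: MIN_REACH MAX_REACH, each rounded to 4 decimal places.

Answer: 9.9000 13.9000

Derivation:
Link lengths: [11.9, 2.0]
max_reach = 11.9 + 2 = 13.9
L_max = max([11.9, 2.0]) = 11.9
S (sum of others) = 13.9 - 11.9 = 2
min_reach = max(0, 11.9 - 2) = max(0, 9.9) = 9.9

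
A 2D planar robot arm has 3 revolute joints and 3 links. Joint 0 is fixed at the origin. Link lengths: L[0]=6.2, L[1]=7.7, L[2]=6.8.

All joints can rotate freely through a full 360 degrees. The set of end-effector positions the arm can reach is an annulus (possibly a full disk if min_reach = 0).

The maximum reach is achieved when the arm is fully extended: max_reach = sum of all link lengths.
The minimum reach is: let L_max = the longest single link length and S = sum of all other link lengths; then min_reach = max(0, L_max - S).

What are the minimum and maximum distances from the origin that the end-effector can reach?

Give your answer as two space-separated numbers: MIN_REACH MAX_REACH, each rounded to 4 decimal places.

Link lengths: [6.2, 7.7, 6.8]
max_reach = 6.2 + 7.7 + 6.8 = 20.7
L_max = max([6.2, 7.7, 6.8]) = 7.7
S (sum of others) = 20.7 - 7.7 = 13
min_reach = max(0, 7.7 - 13) = max(0, -5.3) = 0

Answer: 0.0000 20.7000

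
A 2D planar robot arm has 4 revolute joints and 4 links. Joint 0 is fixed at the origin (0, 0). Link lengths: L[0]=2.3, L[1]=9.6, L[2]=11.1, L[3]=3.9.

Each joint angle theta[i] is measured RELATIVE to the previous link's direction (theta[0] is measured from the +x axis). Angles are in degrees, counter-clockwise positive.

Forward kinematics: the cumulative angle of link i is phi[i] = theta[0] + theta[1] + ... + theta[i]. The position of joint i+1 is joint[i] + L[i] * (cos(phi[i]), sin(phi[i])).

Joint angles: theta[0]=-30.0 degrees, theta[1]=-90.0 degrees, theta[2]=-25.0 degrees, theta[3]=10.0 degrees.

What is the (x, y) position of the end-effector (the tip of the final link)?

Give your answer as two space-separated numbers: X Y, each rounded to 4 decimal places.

joint[0] = (0.0000, 0.0000)  (base)
link 0: phi[0] = -30 = -30 deg
  cos(-30 deg) = 0.8660, sin(-30 deg) = -0.5000
  joint[1] = (0.0000, 0.0000) + 2.3 * (0.8660, -0.5000) = (0.0000 + 1.9919, 0.0000 + -1.1500) = (1.9919, -1.1500)
link 1: phi[1] = -30 + -90 = -120 deg
  cos(-120 deg) = -0.5000, sin(-120 deg) = -0.8660
  joint[2] = (1.9919, -1.1500) + 9.6 * (-0.5000, -0.8660) = (1.9919 + -4.8000, -1.1500 + -8.3138) = (-2.8081, -9.4638)
link 2: phi[2] = -30 + -90 + -25 = -145 deg
  cos(-145 deg) = -0.8192, sin(-145 deg) = -0.5736
  joint[3] = (-2.8081, -9.4638) + 11.1 * (-0.8192, -0.5736) = (-2.8081 + -9.0926, -9.4638 + -6.3667) = (-11.9007, -15.8305)
link 3: phi[3] = -30 + -90 + -25 + 10 = -135 deg
  cos(-135 deg) = -0.7071, sin(-135 deg) = -0.7071
  joint[4] = (-11.9007, -15.8305) + 3.9 * (-0.7071, -0.7071) = (-11.9007 + -2.7577, -15.8305 + -2.7577) = (-14.6584, -18.5883)
End effector: (-14.6584, -18.5883)

Answer: -14.6584 -18.5883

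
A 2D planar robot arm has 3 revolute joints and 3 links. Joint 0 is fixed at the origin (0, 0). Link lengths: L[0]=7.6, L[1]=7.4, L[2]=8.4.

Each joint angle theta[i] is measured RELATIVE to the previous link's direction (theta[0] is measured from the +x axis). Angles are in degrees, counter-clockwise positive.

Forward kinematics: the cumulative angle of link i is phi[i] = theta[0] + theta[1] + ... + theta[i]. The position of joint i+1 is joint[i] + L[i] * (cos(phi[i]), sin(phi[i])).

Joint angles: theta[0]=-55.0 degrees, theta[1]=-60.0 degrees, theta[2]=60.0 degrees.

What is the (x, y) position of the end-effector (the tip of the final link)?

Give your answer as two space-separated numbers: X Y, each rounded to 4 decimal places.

joint[0] = (0.0000, 0.0000)  (base)
link 0: phi[0] = -55 = -55 deg
  cos(-55 deg) = 0.5736, sin(-55 deg) = -0.8192
  joint[1] = (0.0000, 0.0000) + 7.6 * (0.5736, -0.8192) = (0.0000 + 4.3592, 0.0000 + -6.2256) = (4.3592, -6.2256)
link 1: phi[1] = -55 + -60 = -115 deg
  cos(-115 deg) = -0.4226, sin(-115 deg) = -0.9063
  joint[2] = (4.3592, -6.2256) + 7.4 * (-0.4226, -0.9063) = (4.3592 + -3.1274, -6.2256 + -6.7067) = (1.2318, -12.9322)
link 2: phi[2] = -55 + -60 + 60 = -55 deg
  cos(-55 deg) = 0.5736, sin(-55 deg) = -0.8192
  joint[3] = (1.2318, -12.9322) + 8.4 * (0.5736, -0.8192) = (1.2318 + 4.8180, -12.9322 + -6.8809) = (6.0498, -19.8131)
End effector: (6.0498, -19.8131)

Answer: 6.0498 -19.8131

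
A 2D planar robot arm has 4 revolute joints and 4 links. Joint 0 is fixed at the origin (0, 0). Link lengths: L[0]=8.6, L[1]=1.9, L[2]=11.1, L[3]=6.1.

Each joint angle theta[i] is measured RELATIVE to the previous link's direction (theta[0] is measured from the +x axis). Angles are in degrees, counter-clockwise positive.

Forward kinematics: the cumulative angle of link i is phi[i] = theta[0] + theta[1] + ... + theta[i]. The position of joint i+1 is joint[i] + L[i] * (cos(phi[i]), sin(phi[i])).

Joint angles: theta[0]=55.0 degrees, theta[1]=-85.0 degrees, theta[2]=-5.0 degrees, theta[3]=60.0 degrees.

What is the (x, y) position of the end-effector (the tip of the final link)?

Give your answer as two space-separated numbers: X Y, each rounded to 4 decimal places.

joint[0] = (0.0000, 0.0000)  (base)
link 0: phi[0] = 55 = 55 deg
  cos(55 deg) = 0.5736, sin(55 deg) = 0.8192
  joint[1] = (0.0000, 0.0000) + 8.6 * (0.5736, 0.8192) = (0.0000 + 4.9328, 0.0000 + 7.0447) = (4.9328, 7.0447)
link 1: phi[1] = 55 + -85 = -30 deg
  cos(-30 deg) = 0.8660, sin(-30 deg) = -0.5000
  joint[2] = (4.9328, 7.0447) + 1.9 * (0.8660, -0.5000) = (4.9328 + 1.6454, 7.0447 + -0.9500) = (6.5782, 6.0947)
link 2: phi[2] = 55 + -85 + -5 = -35 deg
  cos(-35 deg) = 0.8192, sin(-35 deg) = -0.5736
  joint[3] = (6.5782, 6.0947) + 11.1 * (0.8192, -0.5736) = (6.5782 + 9.0926, 6.0947 + -6.3667) = (15.6708, -0.2720)
link 3: phi[3] = 55 + -85 + -5 + 60 = 25 deg
  cos(25 deg) = 0.9063, sin(25 deg) = 0.4226
  joint[4] = (15.6708, -0.2720) + 6.1 * (0.9063, 0.4226) = (15.6708 + 5.5285, -0.2720 + 2.5780) = (21.1993, 2.3060)
End effector: (21.1993, 2.3060)

Answer: 21.1993 2.3060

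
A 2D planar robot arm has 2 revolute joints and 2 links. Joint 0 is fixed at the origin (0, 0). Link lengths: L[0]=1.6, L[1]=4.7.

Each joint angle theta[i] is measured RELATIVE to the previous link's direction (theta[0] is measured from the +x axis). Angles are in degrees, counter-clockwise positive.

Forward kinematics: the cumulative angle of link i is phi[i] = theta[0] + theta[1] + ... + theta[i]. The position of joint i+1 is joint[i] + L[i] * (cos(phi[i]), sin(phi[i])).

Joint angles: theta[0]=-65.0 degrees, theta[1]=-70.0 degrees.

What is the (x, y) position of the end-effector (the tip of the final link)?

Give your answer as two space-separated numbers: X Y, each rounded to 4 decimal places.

Answer: -2.6472 -4.7735

Derivation:
joint[0] = (0.0000, 0.0000)  (base)
link 0: phi[0] = -65 = -65 deg
  cos(-65 deg) = 0.4226, sin(-65 deg) = -0.9063
  joint[1] = (0.0000, 0.0000) + 1.6 * (0.4226, -0.9063) = (0.0000 + 0.6762, 0.0000 + -1.4501) = (0.6762, -1.4501)
link 1: phi[1] = -65 + -70 = -135 deg
  cos(-135 deg) = -0.7071, sin(-135 deg) = -0.7071
  joint[2] = (0.6762, -1.4501) + 4.7 * (-0.7071, -0.7071) = (0.6762 + -3.3234, -1.4501 + -3.3234) = (-2.6472, -4.7735)
End effector: (-2.6472, -4.7735)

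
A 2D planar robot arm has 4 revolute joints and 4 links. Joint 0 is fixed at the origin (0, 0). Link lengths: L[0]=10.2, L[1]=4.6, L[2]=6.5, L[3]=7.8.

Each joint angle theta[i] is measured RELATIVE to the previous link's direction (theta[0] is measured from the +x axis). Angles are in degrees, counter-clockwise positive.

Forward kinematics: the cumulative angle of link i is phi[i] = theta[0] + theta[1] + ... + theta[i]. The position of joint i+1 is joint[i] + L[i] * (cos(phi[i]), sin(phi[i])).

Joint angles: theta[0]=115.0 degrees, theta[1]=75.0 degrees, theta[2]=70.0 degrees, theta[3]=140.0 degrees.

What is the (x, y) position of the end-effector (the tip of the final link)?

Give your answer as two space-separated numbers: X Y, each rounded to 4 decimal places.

joint[0] = (0.0000, 0.0000)  (base)
link 0: phi[0] = 115 = 115 deg
  cos(115 deg) = -0.4226, sin(115 deg) = 0.9063
  joint[1] = (0.0000, 0.0000) + 10.2 * (-0.4226, 0.9063) = (0.0000 + -4.3107, 0.0000 + 9.2443) = (-4.3107, 9.2443)
link 1: phi[1] = 115 + 75 = 190 deg
  cos(190 deg) = -0.9848, sin(190 deg) = -0.1736
  joint[2] = (-4.3107, 9.2443) + 4.6 * (-0.9848, -0.1736) = (-4.3107 + -4.5301, 9.2443 + -0.7988) = (-8.8408, 8.4456)
link 2: phi[2] = 115 + 75 + 70 = 260 deg
  cos(260 deg) = -0.1736, sin(260 deg) = -0.9848
  joint[3] = (-8.8408, 8.4456) + 6.5 * (-0.1736, -0.9848) = (-8.8408 + -1.1287, 8.4456 + -6.4013) = (-9.9695, 2.0443)
link 3: phi[3] = 115 + 75 + 70 + 140 = 400 deg
  cos(400 deg) = 0.7660, sin(400 deg) = 0.6428
  joint[4] = (-9.9695, 2.0443) + 7.8 * (0.7660, 0.6428) = (-9.9695 + 5.9751, 2.0443 + 5.0137) = (-3.9944, 7.0581)
End effector: (-3.9944, 7.0581)

Answer: -3.9944 7.0581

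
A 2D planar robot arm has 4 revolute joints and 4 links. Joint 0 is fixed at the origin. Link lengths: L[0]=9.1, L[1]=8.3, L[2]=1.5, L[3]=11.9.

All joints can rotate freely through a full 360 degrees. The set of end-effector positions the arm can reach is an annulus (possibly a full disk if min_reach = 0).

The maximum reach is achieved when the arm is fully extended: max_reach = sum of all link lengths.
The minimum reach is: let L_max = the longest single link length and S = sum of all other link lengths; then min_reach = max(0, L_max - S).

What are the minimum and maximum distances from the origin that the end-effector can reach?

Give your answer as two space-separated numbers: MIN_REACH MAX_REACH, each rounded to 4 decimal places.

Answer: 0.0000 30.8000

Derivation:
Link lengths: [9.1, 8.3, 1.5, 11.9]
max_reach = 9.1 + 8.3 + 1.5 + 11.9 = 30.8
L_max = max([9.1, 8.3, 1.5, 11.9]) = 11.9
S (sum of others) = 30.8 - 11.9 = 18.9
min_reach = max(0, 11.9 - 18.9) = max(0, -7) = 0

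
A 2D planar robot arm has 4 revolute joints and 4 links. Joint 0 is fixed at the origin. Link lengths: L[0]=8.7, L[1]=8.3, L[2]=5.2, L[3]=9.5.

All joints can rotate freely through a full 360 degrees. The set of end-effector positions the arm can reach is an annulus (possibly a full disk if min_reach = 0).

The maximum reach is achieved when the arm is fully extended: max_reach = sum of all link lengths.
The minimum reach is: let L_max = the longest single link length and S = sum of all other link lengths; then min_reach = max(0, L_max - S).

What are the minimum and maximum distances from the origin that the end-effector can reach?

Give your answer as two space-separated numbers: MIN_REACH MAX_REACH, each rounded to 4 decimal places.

Answer: 0.0000 31.7000

Derivation:
Link lengths: [8.7, 8.3, 5.2, 9.5]
max_reach = 8.7 + 8.3 + 5.2 + 9.5 = 31.7
L_max = max([8.7, 8.3, 5.2, 9.5]) = 9.5
S (sum of others) = 31.7 - 9.5 = 22.2
min_reach = max(0, 9.5 - 22.2) = max(0, -12.7) = 0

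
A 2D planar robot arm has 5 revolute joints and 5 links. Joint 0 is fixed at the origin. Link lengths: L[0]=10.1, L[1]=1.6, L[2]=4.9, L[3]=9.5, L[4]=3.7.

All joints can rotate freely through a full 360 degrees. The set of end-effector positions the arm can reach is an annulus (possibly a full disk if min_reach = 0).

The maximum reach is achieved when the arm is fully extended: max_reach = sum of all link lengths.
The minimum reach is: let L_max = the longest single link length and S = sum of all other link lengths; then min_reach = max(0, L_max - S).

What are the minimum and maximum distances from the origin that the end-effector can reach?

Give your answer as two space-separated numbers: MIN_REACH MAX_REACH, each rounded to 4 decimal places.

Link lengths: [10.1, 1.6, 4.9, 9.5, 3.7]
max_reach = 10.1 + 1.6 + 4.9 + 9.5 + 3.7 = 29.8
L_max = max([10.1, 1.6, 4.9, 9.5, 3.7]) = 10.1
S (sum of others) = 29.8 - 10.1 = 19.7
min_reach = max(0, 10.1 - 19.7) = max(0, -9.6) = 0

Answer: 0.0000 29.8000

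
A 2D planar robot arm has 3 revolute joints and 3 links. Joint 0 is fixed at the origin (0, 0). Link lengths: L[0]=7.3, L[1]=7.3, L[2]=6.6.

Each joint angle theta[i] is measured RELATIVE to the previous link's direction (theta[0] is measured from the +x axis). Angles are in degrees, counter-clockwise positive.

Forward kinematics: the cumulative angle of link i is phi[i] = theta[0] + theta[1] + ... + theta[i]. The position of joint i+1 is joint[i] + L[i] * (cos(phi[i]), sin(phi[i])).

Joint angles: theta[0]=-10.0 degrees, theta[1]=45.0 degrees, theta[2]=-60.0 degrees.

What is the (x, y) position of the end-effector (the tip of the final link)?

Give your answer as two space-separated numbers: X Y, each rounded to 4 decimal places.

Answer: 19.1505 0.1302

Derivation:
joint[0] = (0.0000, 0.0000)  (base)
link 0: phi[0] = -10 = -10 deg
  cos(-10 deg) = 0.9848, sin(-10 deg) = -0.1736
  joint[1] = (0.0000, 0.0000) + 7.3 * (0.9848, -0.1736) = (0.0000 + 7.1891, 0.0000 + -1.2676) = (7.1891, -1.2676)
link 1: phi[1] = -10 + 45 = 35 deg
  cos(35 deg) = 0.8192, sin(35 deg) = 0.5736
  joint[2] = (7.1891, -1.2676) + 7.3 * (0.8192, 0.5736) = (7.1891 + 5.9798, -1.2676 + 4.1871) = (13.1689, 2.9195)
link 2: phi[2] = -10 + 45 + -60 = -25 deg
  cos(-25 deg) = 0.9063, sin(-25 deg) = -0.4226
  joint[3] = (13.1689, 2.9195) + 6.6 * (0.9063, -0.4226) = (13.1689 + 5.9816, 2.9195 + -2.7893) = (19.1505, 0.1302)
End effector: (19.1505, 0.1302)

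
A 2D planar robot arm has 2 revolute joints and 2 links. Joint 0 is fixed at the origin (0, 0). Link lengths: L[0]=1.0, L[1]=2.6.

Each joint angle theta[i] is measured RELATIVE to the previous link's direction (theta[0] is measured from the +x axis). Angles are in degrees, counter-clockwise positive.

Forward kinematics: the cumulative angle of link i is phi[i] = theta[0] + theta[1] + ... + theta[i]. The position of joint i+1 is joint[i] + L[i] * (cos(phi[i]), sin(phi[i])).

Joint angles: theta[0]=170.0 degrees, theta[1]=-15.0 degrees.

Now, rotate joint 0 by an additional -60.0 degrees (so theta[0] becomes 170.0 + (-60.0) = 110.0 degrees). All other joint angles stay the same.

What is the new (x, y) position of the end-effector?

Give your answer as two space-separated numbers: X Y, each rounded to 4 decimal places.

Answer: -0.5686 3.5298

Derivation:
joint[0] = (0.0000, 0.0000)  (base)
link 0: phi[0] = 110 = 110 deg
  cos(110 deg) = -0.3420, sin(110 deg) = 0.9397
  joint[1] = (0.0000, 0.0000) + 1 * (-0.3420, 0.9397) = (0.0000 + -0.3420, 0.0000 + 0.9397) = (-0.3420, 0.9397)
link 1: phi[1] = 110 + -15 = 95 deg
  cos(95 deg) = -0.0872, sin(95 deg) = 0.9962
  joint[2] = (-0.3420, 0.9397) + 2.6 * (-0.0872, 0.9962) = (-0.3420 + -0.2266, 0.9397 + 2.5901) = (-0.5686, 3.5298)
End effector: (-0.5686, 3.5298)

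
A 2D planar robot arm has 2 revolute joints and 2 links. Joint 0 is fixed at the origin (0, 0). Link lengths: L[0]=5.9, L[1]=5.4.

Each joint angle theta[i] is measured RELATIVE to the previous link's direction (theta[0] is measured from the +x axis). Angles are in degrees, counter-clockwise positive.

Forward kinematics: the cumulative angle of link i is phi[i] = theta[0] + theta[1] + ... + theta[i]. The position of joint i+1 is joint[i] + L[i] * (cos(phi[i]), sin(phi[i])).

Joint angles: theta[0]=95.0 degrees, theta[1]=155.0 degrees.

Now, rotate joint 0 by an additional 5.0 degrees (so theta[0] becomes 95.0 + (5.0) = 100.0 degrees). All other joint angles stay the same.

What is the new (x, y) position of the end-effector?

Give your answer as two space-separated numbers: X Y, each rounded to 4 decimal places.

Answer: -2.4221 0.5944

Derivation:
joint[0] = (0.0000, 0.0000)  (base)
link 0: phi[0] = 100 = 100 deg
  cos(100 deg) = -0.1736, sin(100 deg) = 0.9848
  joint[1] = (0.0000, 0.0000) + 5.9 * (-0.1736, 0.9848) = (0.0000 + -1.0245, 0.0000 + 5.8104) = (-1.0245, 5.8104)
link 1: phi[1] = 100 + 155 = 255 deg
  cos(255 deg) = -0.2588, sin(255 deg) = -0.9659
  joint[2] = (-1.0245, 5.8104) + 5.4 * (-0.2588, -0.9659) = (-1.0245 + -1.3976, 5.8104 + -5.2160) = (-2.4221, 0.5944)
End effector: (-2.4221, 0.5944)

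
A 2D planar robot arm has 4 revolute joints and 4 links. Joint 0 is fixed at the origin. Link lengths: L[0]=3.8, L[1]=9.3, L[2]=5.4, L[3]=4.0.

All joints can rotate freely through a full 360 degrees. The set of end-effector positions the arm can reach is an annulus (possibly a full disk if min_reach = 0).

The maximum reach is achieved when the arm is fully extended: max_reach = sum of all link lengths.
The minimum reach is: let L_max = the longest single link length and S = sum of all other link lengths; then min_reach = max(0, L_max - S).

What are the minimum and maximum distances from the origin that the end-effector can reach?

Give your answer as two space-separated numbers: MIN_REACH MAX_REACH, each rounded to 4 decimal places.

Link lengths: [3.8, 9.3, 5.4, 4.0]
max_reach = 3.8 + 9.3 + 5.4 + 4 = 22.5
L_max = max([3.8, 9.3, 5.4, 4.0]) = 9.3
S (sum of others) = 22.5 - 9.3 = 13.2
min_reach = max(0, 9.3 - 13.2) = max(0, -3.9) = 0

Answer: 0.0000 22.5000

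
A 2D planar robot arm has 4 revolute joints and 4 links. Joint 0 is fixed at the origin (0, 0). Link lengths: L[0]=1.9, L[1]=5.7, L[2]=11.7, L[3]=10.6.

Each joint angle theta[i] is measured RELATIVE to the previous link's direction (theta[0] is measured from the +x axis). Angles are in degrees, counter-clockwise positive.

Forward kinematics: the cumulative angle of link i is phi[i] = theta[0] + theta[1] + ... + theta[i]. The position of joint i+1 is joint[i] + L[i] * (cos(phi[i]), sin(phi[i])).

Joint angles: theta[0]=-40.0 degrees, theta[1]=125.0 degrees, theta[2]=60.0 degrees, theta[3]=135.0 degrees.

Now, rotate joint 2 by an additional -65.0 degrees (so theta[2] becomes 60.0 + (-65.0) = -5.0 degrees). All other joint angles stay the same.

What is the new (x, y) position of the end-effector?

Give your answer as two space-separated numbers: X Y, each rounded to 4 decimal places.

Answer: -4.6991 9.8994

Derivation:
joint[0] = (0.0000, 0.0000)  (base)
link 0: phi[0] = -40 = -40 deg
  cos(-40 deg) = 0.7660, sin(-40 deg) = -0.6428
  joint[1] = (0.0000, 0.0000) + 1.9 * (0.7660, -0.6428) = (0.0000 + 1.4555, 0.0000 + -1.2213) = (1.4555, -1.2213)
link 1: phi[1] = -40 + 125 = 85 deg
  cos(85 deg) = 0.0872, sin(85 deg) = 0.9962
  joint[2] = (1.4555, -1.2213) + 5.7 * (0.0872, 0.9962) = (1.4555 + 0.4968, -1.2213 + 5.6783) = (1.9523, 4.4570)
link 2: phi[2] = -40 + 125 + -5 = 80 deg
  cos(80 deg) = 0.1736, sin(80 deg) = 0.9848
  joint[3] = (1.9523, 4.4570) + 11.7 * (0.1736, 0.9848) = (1.9523 + 2.0317, 4.4570 + 11.5223) = (3.9840, 15.9793)
link 3: phi[3] = -40 + 125 + -5 + 135 = 215 deg
  cos(215 deg) = -0.8192, sin(215 deg) = -0.5736
  joint[4] = (3.9840, 15.9793) + 10.6 * (-0.8192, -0.5736) = (3.9840 + -8.6830, 15.9793 + -6.0799) = (-4.6991, 9.8994)
End effector: (-4.6991, 9.8994)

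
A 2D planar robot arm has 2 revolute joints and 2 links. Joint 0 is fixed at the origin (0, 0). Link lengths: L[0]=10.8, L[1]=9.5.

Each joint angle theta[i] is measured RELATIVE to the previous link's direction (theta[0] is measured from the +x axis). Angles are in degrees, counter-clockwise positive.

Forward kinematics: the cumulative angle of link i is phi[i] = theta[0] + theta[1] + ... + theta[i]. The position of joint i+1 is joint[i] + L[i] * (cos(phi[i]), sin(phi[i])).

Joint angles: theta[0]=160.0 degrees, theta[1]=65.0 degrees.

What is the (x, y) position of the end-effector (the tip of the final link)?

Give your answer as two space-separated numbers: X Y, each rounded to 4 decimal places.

Answer: -16.8662 -3.0237

Derivation:
joint[0] = (0.0000, 0.0000)  (base)
link 0: phi[0] = 160 = 160 deg
  cos(160 deg) = -0.9397, sin(160 deg) = 0.3420
  joint[1] = (0.0000, 0.0000) + 10.8 * (-0.9397, 0.3420) = (0.0000 + -10.1487, 0.0000 + 3.6938) = (-10.1487, 3.6938)
link 1: phi[1] = 160 + 65 = 225 deg
  cos(225 deg) = -0.7071, sin(225 deg) = -0.7071
  joint[2] = (-10.1487, 3.6938) + 9.5 * (-0.7071, -0.7071) = (-10.1487 + -6.7175, 3.6938 + -6.7175) = (-16.8662, -3.0237)
End effector: (-16.8662, -3.0237)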